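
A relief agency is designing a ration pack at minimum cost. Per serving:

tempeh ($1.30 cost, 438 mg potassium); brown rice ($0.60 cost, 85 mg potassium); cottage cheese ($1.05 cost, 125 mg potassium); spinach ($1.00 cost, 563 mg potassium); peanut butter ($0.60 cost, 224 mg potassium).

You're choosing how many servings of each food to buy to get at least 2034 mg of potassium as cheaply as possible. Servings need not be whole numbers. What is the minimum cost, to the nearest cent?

$3.61

Cost per mg of potassium: spinach $0.0018, peanut butter $0.0027, tempeh $0.0030, brown rice $0.0071, cottage cheese $0.0084.
With no serving limits, use only spinach: 2034 mg / 563 mg = 3.613 servings × $1.00 = $3.61.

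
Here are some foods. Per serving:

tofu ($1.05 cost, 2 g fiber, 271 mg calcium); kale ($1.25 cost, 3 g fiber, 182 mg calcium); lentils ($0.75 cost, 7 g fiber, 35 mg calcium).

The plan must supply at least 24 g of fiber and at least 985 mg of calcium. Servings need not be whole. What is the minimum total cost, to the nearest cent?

$5.34

Compare the cost at each extreme point of the feasible region.
tofu only: max(24/2, 985/271) = 12 servings → $12.60.
kale only: max(24/3, 985/182) = 8 servings → $10.00.
lentils only: max(24/7, 985/35) = 28.14 servings → $21.11.
tofu + kale: intersection lies outside the first quadrant.
tofu + lentils with both tight: 3.314 servings and 2.482 servings → $5.34.
kale + lentils with both tight: 5.18 servings and 1.209 servings → $7.38.
The minimum over all feasible corners is $5.34.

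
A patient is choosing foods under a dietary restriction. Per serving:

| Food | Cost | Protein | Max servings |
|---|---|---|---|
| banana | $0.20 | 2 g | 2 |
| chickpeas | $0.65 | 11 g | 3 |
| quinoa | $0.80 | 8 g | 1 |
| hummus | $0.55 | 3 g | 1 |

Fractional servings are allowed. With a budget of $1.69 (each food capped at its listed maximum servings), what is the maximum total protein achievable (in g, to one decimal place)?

Protein per dollar: chickpeas 16.92, banana 10, quinoa 10, hummus 5.455.
Take 2.6 servings of chickpeas: spends $1.69, +28.6 g protein (running total 28.6 g).
Filling greedily by protein-per-dollar is optimal for one linear limit, giving 28.6 g.

28.6 g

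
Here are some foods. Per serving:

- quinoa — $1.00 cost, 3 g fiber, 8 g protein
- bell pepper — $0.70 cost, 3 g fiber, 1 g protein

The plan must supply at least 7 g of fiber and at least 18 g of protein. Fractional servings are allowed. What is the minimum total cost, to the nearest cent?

At the optimum either one food covers both requirements or two foods hit both targets exactly; no other combination can be cheaper.
quinoa only: max(7/3, 18/8) = 2.333 servings → $2.33.
bell pepper only: max(7/3, 18/1) = 18 servings → $12.60.
quinoa + bell pepper with both tight: 2.238 servings and 0.09524 servings → $2.30.
So the least-cost plan costs $2.30.

$2.30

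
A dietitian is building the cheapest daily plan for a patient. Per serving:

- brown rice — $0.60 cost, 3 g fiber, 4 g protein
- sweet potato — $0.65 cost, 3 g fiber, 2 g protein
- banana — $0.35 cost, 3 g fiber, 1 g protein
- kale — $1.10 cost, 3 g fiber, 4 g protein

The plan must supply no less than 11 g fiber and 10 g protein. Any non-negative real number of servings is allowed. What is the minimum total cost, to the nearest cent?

This is a tiny linear program; its minimum lies at a vertex of the feasible set. List the vertices and price them.
brown rice only: max(11/3, 10/4) = 3.667 servings → $2.20.
sweet potato only: max(11/3, 10/2) = 5 servings → $3.25.
banana only: max(11/3, 10/1) = 10 servings → $3.50.
kale only: max(11/3, 10/4) = 3.667 servings → $4.03.
brown rice + sweet potato with both tight: 1.333 servings and 2.333 servings → $2.32.
brown rice + banana with both tight: 2.111 servings and 1.556 servings → $1.81.
brown rice + kale (both tight): parallel constraints — no distinct corner.
sweet potato + banana with both targets exact would need a negative amount; discard.
sweet potato + kale with both tight: 2.333 servings and 1.333 servings → $2.98.
banana + kale with both tight: 1.556 servings and 2.111 servings → $2.87.
So the least-cost plan costs $1.81.

$1.81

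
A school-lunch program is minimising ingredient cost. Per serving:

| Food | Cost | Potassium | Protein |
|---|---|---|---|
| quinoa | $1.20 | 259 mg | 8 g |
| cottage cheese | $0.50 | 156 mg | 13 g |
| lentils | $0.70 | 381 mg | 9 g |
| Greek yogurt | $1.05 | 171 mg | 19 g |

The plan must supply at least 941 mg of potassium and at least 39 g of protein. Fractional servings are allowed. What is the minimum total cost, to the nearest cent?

$2.11

At the optimum either one food covers both requirements or two foods hit both targets exactly; no other combination can be cheaper.
quinoa only: max(941/259, 39/8) = 4.875 servings → $5.85.
cottage cheese only: max(941/156, 39/13) = 6.032 servings → $3.02.
lentils only: max(941/381, 39/9) = 4.333 servings → $3.03.
Greek yogurt only: max(941/171, 39/19) = 5.503 servings → $5.78.
quinoa + cottage cheese with both tight: 2.902 servings and 1.214 servings → $4.09.
quinoa + lentils: intersection lies outside the first quadrant.
quinoa + Greek yogurt with both tight: 3.155 servings and 0.7242 servings → $4.55.
cottage cheese + lentils with both tight: 1.801 servings and 1.733 servings → $2.11.
cottage cheese + Greek yogurt with both targets exact would need a negative amount; discard.
lentils + Greek yogurt with both tight: 1.967 servings and 1.121 servings → $2.55.
The minimum over all feasible corners is $2.11.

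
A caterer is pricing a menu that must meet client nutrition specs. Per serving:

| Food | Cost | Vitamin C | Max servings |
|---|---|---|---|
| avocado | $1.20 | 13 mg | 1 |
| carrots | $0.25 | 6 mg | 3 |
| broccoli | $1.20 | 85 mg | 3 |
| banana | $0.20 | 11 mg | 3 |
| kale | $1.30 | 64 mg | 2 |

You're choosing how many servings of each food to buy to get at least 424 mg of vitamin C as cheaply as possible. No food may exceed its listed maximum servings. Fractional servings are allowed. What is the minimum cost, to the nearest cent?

$7.13

Cost per mg of vitamin C: broccoli $0.0141, banana $0.0182, kale $0.0203, carrots $0.0417, avocado $0.0923.
Take 3 servings of broccoli: +255.0 mg vitamin C for $3.60 (total $3.60, still need 169.0 mg).
Take 3 servings of banana: +33.0 mg vitamin C for $0.60 (total $4.20, still need 136.0 mg).
Take 2 servings of kale: +128.0 mg vitamin C for $2.60 (total $6.80, still need 8.0 mg).
Take 1.333 servings of carrots: +8.0 mg vitamin C for $0.33 (total $7.13, still need 0.0 mg).
Filling from the cheapest source first is optimal under one linear minimum: $7.13.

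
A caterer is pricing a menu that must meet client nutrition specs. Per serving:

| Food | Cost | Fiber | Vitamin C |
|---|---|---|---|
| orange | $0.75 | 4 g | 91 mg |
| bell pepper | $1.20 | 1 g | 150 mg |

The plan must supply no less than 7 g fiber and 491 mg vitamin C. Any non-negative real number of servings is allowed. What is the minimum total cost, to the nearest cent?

Check every corner: each single food scaled to meet both minima, and each pair solved so both constraints bind.
orange only: max(7/4, 491/91) = 5.396 servings → $4.05.
bell pepper only: max(7/1, 491/150) = 7 servings → $8.40.
orange + bell pepper with both tight: 1.098 servings and 2.607 servings → $3.95.
Cheapest feasible corner: $3.95.

$3.95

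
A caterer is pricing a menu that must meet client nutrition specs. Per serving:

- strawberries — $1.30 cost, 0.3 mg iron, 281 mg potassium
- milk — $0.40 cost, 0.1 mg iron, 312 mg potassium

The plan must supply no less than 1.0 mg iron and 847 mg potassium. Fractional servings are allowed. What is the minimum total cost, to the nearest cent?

A basic optimal solution has at most two foods positive. Try each food alone and each pair with both targets met exactly.
strawberries only: max(1.0/0.3, 847/281) = 3.333 servings → $4.33.
milk only: max(1.0/0.1, 847/312) = 10 servings → $4.00.
strawberries + milk: intersection lies outside the first quadrant.
The minimum over all feasible corners is $4.00.

$4.00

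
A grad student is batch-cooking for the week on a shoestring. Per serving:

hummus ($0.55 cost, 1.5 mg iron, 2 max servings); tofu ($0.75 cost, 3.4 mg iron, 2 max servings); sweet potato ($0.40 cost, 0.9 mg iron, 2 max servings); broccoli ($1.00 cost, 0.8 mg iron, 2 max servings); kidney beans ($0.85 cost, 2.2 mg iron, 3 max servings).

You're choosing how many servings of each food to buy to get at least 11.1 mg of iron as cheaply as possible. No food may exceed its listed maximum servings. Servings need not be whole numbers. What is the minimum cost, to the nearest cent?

$3.10

Cost per mg of iron: tofu $0.2206, hummus $0.3667, kidney beans $0.3864, sweet potato $0.4444, broccoli $1.2500.
Take 2 servings of tofu: +6.8 mg iron for $1.50 (total $1.50, still need 4.3 mg).
Take 2 servings of hummus: +3.0 mg iron for $1.10 (total $2.60, still need 1.3 mg).
Take 0.5909 servings of kidney beans: +1.3 mg iron for $0.50 (total $3.10, still need 0.0 mg).
Filling from the cheapest source first is optimal under one linear minimum: $3.10.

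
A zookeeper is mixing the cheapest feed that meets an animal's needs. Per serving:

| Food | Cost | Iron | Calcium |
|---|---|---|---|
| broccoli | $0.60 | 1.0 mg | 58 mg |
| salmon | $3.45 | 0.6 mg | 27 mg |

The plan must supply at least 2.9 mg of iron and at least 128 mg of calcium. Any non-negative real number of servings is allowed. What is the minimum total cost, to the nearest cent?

$1.74

broccoli only: max(2.9/1.0, 128/58) = 2.9 servings → $1.74.
salmon only: max(2.9/0.6, 128/27) = 4.833 servings → $16.68.
broccoli + salmon with both targets exact would need a negative amount; discard.
Cheapest feasible corner: $1.74.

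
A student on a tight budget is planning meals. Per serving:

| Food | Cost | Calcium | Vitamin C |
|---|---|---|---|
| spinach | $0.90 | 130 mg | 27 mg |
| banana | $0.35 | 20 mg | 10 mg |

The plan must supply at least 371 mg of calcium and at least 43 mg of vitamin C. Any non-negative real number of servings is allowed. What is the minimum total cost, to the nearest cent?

For a min-cost LP with two ≥-constraints, a basic feasible solution has at most two positive variables.
spinach only: max(371/130, 43/27) = 2.854 servings → $2.57.
banana only: max(371/20, 43/10) = 18.55 servings → $6.49.
spinach + banana with both targets exact would need a negative amount; discard.
So the least-cost plan costs $2.57.

$2.57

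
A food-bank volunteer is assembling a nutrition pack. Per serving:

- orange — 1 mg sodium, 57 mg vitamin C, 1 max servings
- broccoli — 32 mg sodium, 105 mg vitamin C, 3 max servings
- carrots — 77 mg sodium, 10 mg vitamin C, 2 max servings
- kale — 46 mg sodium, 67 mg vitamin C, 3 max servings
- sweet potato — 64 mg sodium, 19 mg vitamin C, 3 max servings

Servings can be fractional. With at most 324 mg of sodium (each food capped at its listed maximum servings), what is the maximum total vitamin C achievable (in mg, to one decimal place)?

Vitamin C per mg sodium: orange 57, broccoli 3.281, kale 1.457, sweet potato 0.2969, carrots 0.1299.
Take 1 serving of orange: uses 1 mg sodium, +57.0 mg vitamin C (running total 57.0 mg).
Take 3 servings of broccoli: uses 96 mg sodium, +315.0 mg vitamin C (running total 372.0 mg).
Take 3 servings of kale: uses 138 mg sodium, +201.0 mg vitamin C (running total 573.0 mg).
Take 1.391 servings of sweet potato: uses 89 mg sodium, +26.4 mg vitamin C (running total 599.4 mg).
Filling greedily by vitamin C-per-mg sodium is optimal for one linear limit, giving 599.4 mg.

599.4 mg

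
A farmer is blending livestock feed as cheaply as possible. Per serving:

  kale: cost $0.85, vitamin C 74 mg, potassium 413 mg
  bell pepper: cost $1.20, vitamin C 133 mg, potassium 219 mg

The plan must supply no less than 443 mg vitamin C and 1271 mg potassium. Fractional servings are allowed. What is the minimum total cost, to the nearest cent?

kale only: max(443/74, 1271/413) = 5.986 servings → $5.09.
bell pepper only: max(443/133, 1271/219) = 5.804 servings → $6.96.
kale + bell pepper with both tight: 1.86 servings and 2.296 servings → $4.34.
So the least-cost plan costs $4.34.

$4.34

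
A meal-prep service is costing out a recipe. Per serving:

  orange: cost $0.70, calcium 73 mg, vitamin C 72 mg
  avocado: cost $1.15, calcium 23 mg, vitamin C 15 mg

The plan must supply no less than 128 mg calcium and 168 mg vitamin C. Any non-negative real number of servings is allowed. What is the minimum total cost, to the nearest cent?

$1.63

orange only: max(128/73, 168/72) = 2.333 servings → $1.63.
avocado only: max(128/23, 168/15) = 11.2 servings → $12.88.
orange + avocado with both targets exact would need a negative amount; discard.
The minimum over all feasible corners is $1.63.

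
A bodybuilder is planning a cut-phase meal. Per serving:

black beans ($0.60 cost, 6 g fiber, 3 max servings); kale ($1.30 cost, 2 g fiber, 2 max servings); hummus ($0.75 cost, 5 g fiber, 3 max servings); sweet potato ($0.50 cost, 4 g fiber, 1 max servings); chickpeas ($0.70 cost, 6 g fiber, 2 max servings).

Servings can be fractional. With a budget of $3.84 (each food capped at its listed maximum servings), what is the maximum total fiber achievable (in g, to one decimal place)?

Fiber per dollar: black beans 10, chickpeas 8.571, sweet potato 8, hummus 6.667, kale 1.538.
Take 3 servings of black beans: spends $1.80, +18.0 g fiber (running total 18.0 g).
Take 2 servings of chickpeas: spends $1.40, +12.0 g fiber (running total 30.0 g).
Take 1 serving of sweet potato: spends $0.50, +4.0 g fiber (running total 34.0 g).
Take 0.1867 servings of hummus: spends $0.14, +0.9 g fiber (running total 34.9 g).
Greedy by best ratio exhausts the cost allowance optimally: 34.9 g.

34.9 g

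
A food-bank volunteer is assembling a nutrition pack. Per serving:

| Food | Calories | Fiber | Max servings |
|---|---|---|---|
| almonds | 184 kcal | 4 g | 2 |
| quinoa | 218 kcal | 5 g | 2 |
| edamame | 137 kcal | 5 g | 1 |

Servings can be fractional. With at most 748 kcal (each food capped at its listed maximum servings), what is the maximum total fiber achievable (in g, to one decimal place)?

18.8 g

Fiber per kcal: edamame 0.0365, quinoa 0.02294, almonds 0.02174.
Take 1 serving of edamame: uses 137 kcal, +5.0 g fiber (running total 5.0 g).
Take 2 servings of quinoa: uses 436 kcal, +10.0 g fiber (running total 15.0 g).
Take 0.9511 servings of almonds: uses 175 kcal, +3.8 g fiber (running total 18.8 g).
Greedy by best ratio exhausts the calories allowance optimally: 18.8 g.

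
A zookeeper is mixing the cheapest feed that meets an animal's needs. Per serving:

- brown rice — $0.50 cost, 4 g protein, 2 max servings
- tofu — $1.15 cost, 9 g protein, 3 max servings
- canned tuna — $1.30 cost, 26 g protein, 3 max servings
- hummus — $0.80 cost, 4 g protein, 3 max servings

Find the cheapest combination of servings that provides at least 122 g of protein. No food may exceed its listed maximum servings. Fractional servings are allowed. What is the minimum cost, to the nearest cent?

Cost per g of protein: canned tuna $0.0500, brown rice $0.1250, tofu $0.1278, hummus $0.2000.
Take 3 servings of canned tuna: +78.0 g protein for $3.90 (total $3.90, still need 44.0 g).
Take 2 servings of brown rice: +8.0 g protein for $1.00 (total $4.90, still need 36.0 g).
Take 3 servings of tofu: +27.0 g protein for $3.45 (total $8.35, still need 9.0 g).
Take 2.25 servings of hummus: +9.0 g protein for $1.80 (total $10.15, still need 0.0 g).
Filling from the cheapest source first is optimal under one linear minimum: $10.15.

$10.15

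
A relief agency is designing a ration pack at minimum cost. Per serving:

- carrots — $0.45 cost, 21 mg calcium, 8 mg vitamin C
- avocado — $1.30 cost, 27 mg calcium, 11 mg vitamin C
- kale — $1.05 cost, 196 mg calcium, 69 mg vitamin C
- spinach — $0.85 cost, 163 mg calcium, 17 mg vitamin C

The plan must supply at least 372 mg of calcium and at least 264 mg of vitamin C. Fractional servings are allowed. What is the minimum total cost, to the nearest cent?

The cheapest plan sits at a corner of the feasible region — with two constraints it uses at most two foods.
carrots only: max(372/21, 264/8) = 33 servings → $14.85.
avocado only: max(372/27, 264/11) = 24 servings → $31.20.
kale only: max(372/196, 264/69) = 3.826 servings → $4.02.
spinach only: max(372/163, 264/17) = 15.53 servings → $13.20.
carrots + avocado: intersection lies outside the first quadrant.
carrots + kale: the both-tight solution has a negative serving — not a feasible corner.
carrots + spinach: the both-tight solution has a negative serving — not a feasible corner.
avocado + kale with both targets exact would need a negative amount; discard.
avocado + spinach: the both-tight solution has a negative serving — not a feasible corner.
kale + spinach: the both-tight solution has a negative serving — not a feasible corner.
The minimum over all feasible corners is $4.02.

$4.02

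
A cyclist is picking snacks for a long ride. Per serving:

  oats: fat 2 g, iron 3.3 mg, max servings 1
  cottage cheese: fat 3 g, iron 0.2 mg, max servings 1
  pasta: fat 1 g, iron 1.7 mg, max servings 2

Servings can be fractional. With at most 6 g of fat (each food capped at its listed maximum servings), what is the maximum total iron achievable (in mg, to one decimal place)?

6.8 mg

Iron per g fat: pasta 1.7, oats 1.65, cottage cheese 0.06667.
Take 2 servings of pasta: uses 2 g fat, +3.4 mg iron (running total 3.4 mg).
Take 1 serving of oats: uses 2 g fat, +3.3 mg iron (running total 6.7 mg).
Take 0.6667 servings of cottage cheese: uses 2 g fat, +0.1 mg iron (running total 6.8 mg).
Greedy by best ratio exhausts the fat allowance optimally: 6.8 mg.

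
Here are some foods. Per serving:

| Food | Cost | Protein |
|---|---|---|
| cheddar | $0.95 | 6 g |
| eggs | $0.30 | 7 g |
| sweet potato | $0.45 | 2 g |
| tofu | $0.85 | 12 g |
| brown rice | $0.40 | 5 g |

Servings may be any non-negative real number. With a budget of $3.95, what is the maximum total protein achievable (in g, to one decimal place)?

Protein per dollar: eggs 23.33, tofu 14.12, brown rice 12.5, cheddar 6.316, sweet potato 4.444.
With no serving limits, spend the whole cost allowance on eggs: $3.95 / $0.30 × 7 g = 92.2 g.

92.2 g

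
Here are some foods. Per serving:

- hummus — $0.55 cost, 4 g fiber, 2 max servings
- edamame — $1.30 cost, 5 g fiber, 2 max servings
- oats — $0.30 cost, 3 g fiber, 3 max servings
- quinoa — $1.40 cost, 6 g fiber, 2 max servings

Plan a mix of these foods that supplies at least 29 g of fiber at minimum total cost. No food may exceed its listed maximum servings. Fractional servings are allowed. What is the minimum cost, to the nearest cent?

Cost per g of fiber: oats $0.1000, hummus $0.1375, quinoa $0.2333, edamame $0.2600.
Take 3 servings of oats: +9.0 g fiber for $0.90 (total $0.90, still need 20.0 g).
Take 2 servings of hummus: +8.0 g fiber for $1.10 (total $2.00, still need 12.0 g).
Take 2 servings of quinoa: +12.0 g fiber for $2.80 (total $4.80, still need 0.0 g).
Filling from the cheapest source first is optimal under one linear minimum: $4.80.

$4.80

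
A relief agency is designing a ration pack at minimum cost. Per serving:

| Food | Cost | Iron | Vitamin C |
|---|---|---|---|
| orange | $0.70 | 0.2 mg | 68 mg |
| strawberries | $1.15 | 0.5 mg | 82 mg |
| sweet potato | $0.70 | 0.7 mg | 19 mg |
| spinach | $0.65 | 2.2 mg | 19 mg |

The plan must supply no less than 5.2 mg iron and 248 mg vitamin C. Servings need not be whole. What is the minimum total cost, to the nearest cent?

Two binding constraints pin down two serving amounts, so the optimal mix uses at most two foods. The candidates are each food alone (scaled to the tighter of iron/vitamin C) and each pair with both constraints tight.
orange only: max(5.2/0.2, 248/68) = 26 servings → $18.20.
strawberries only: max(5.2/0.5, 248/82) = 10.4 servings → $11.96.
sweet potato only: max(5.2/0.7, 248/19) = 13.05 servings → $9.14.
spinach only: max(5.2/2.2, 248/19) = 13.05 servings → $8.48.
orange + strawberries with both targets exact would need a negative amount; discard.
orange + sweet potato with both tight: 1.708 servings and 6.941 servings → $6.05.
orange + spinach with both tight: 3.064 servings and 2.085 servings → $3.50.
strawberries + sweet potato with both tight: 1.562 servings and 6.313 servings → $6.22.
strawberries + spinach with both tight: 2.614 servings and 1.769 servings → $4.16.
sweet potato + spinach with both targets exact would need a negative amount; discard.
Cheapest feasible corner: $3.50.

$3.50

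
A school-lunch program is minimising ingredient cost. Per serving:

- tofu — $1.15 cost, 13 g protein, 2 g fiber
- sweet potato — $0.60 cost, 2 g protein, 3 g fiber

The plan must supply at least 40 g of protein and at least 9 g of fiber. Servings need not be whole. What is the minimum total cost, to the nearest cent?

$3.99

tofu only: max(40/13, 9/2) = 4.5 servings → $5.17.
sweet potato only: max(40/2, 9/3) = 20 servings → $12.00.
tofu + sweet potato with both tight: 2.914 servings and 1.057 servings → $3.99.
So the least-cost plan costs $3.99.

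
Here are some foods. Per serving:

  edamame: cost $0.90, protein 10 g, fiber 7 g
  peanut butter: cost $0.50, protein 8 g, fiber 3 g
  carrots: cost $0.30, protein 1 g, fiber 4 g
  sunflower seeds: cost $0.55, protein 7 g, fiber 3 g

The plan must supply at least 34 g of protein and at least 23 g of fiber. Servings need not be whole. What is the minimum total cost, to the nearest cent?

A basic optimal solution has at most two foods positive. Try each food alone and each pair with both targets met exactly.
edamame only: max(34/10, 23/7) = 3.4 servings → $3.06.
peanut butter only: max(34/8, 23/3) = 7.667 servings → $3.83.
carrots only: max(34/1, 23/4) = 34 servings → $10.20.
sunflower seeds only: max(34/7, 23/3) = 7.667 servings → $4.22.
edamame + peanut butter with both tight: 3.154 servings and 0.3077 servings → $2.99.
edamame + carrots with both targets exact would need a negative amount; discard.
edamame + sunflower seeds with both tight: 3.105 servings and 0.4211 servings → $3.03.
peanut butter + carrots with both tight: 3.897 servings and 2.828 servings → $2.80.
peanut butter + sunflower seeds: the both-tight solution has a negative serving — not a feasible corner.
carrots + sunflower seeds with both tight: 2.36 servings and 4.52 servings → $3.19.
So the least-cost plan costs $2.80.

$2.80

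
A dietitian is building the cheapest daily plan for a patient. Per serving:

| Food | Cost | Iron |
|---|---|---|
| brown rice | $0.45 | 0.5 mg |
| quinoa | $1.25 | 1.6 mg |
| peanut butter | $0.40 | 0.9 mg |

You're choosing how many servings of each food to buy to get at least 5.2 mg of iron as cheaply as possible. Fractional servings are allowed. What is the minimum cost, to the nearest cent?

$2.31

Cost per mg of iron: peanut butter $0.4444, quinoa $0.7812, brown rice $0.9000.
With no serving limits, use only peanut butter: 5.2 mg / 0.9 mg = 5.778 servings × $0.40 = $2.31.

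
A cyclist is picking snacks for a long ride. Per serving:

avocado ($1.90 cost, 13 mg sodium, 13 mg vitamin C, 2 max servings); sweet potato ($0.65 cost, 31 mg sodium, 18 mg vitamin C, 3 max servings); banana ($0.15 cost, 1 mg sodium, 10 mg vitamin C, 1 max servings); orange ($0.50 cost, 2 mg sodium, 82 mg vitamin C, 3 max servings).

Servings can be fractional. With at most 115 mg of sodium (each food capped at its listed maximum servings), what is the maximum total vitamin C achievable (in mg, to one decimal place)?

329.6 mg

Vitamin C per mg sodium: orange 41, banana 10, avocado 1, sweet potato 0.5806.
Take 3 servings of orange: uses 6 mg sodium, +246.0 mg vitamin C (running total 246.0 mg).
Take 1 serving of banana: uses 1 mg sodium, +10.0 mg vitamin C (running total 256.0 mg).
Take 2 servings of avocado: uses 26 mg sodium, +26.0 mg vitamin C (running total 282.0 mg).
Take 2.645 servings of sweet potato: uses 82 mg sodium, +47.6 mg vitamin C (running total 329.6 mg).
Filling greedily by vitamin C-per-mg sodium is optimal for one linear limit, giving 329.6 mg.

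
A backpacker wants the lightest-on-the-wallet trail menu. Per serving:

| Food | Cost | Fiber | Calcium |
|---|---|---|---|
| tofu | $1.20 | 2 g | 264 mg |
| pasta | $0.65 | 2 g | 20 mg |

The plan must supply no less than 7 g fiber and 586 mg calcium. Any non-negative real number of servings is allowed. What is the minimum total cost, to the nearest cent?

$3.44

For a min-cost LP with two ≥-constraints, a basic feasible solution has at most two positive variables.
tofu only: max(7/2, 586/264) = 3.5 servings → $4.20.
pasta only: max(7/2, 586/20) = 29.3 servings → $19.05.
tofu + pasta with both tight: 2.115 servings and 1.385 servings → $3.44.
Cheapest feasible corner: $3.44.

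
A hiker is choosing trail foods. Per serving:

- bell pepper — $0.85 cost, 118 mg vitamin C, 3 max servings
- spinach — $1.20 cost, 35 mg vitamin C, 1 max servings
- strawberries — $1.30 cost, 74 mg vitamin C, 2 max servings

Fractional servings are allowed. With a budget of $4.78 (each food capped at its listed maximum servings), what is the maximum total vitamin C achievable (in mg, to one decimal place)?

480.9 mg

Vitamin C per dollar: bell pepper 138.8, strawberries 56.92, spinach 29.17.
Take 3 servings of bell pepper: spends $2.55, +354.0 mg vitamin C (running total 354.0 mg).
Take 1.715 servings of strawberries: spends $2.23, +126.9 mg vitamin C (running total 480.9 mg).
Filling greedily by vitamin C-per-dollar is optimal for one linear limit, giving 480.9 mg.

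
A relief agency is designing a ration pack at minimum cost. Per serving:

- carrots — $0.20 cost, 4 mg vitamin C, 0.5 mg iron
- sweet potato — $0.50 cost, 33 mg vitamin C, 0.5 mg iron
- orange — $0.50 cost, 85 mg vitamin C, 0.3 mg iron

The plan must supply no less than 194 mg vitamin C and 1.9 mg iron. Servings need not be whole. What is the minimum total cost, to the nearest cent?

An LP optimum is at a vertex; with two nutrient constraints at most two foods are used. Check each candidate.
carrots only: max(194/4, 1.9/0.5) = 48.5 servings → $9.70.
sweet potato only: max(194/33, 1.9/0.5) = 5.879 servings → $2.94.
orange only: max(194/85, 1.9/0.3) = 6.333 servings → $3.17.
carrots + sweet potato: intersection lies outside the first quadrant.
carrots + orange with both tight: 2.501 servings and 2.165 servings → $1.58.
sweet potato + orange with both tight: 3.169 servings and 1.052 servings → $2.11.
So the least-cost plan costs $1.58.

$1.58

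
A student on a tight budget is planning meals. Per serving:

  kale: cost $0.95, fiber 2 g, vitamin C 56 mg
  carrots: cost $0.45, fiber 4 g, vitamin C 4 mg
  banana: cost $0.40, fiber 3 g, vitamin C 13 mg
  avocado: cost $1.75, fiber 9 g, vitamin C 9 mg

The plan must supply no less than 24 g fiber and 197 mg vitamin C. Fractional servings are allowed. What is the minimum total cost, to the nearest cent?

$4.54

Compare the cost at each extreme point of the feasible region.
kale only: max(24/2, 197/56) = 12 servings → $11.40.
carrots only: max(24/4, 197/4) = 49.25 servings → $22.16.
banana only: max(24/3, 197/13) = 15.15 servings → $6.06.
avocado only: max(24/9, 197/9) = 21.89 servings → $38.31.
kale + carrots with both tight: 3.204 servings and 4.398 servings → $5.02.
kale + banana with both tight: 1.965 servings and 6.69 servings → $4.54.
kale + avocado with both tight: 3.204 servings and 1.955 servings → $6.46.
carrots + banana: intersection lies outside the first quadrant.
carrots + avocado (both tight): parallel constraints — no distinct corner.
banana + avocado: intersection lies outside the first quadrant.
So the least-cost plan costs $4.54.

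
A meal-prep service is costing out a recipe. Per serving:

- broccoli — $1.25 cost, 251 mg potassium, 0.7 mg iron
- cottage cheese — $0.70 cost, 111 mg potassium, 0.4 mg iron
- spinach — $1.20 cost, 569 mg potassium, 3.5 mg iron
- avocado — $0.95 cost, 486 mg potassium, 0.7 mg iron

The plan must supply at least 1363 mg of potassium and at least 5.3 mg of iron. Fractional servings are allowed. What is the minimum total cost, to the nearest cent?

$2.77

The cheapest plan sits at a corner of the feasible region — with two constraints it uses at most two foods.
broccoli only: max(1363/251, 5.3/0.7) = 7.571 servings → $9.46.
cottage cheese only: max(1363/111, 5.3/0.4) = 13.25 servings → $9.28.
spinach only: max(1363/569, 5.3/3.5) = 2.395 servings → $2.87.
avocado only: max(1363/486, 5.3/0.7) = 7.571 servings → $7.19.
broccoli + cottage cheese: the both-tight solution has a negative serving — not a feasible corner.
broccoli + spinach with both tight: 3.654 servings and 0.7834 servings → $5.51.
broccoli + avocado with both targets exact would need a negative amount; discard.
cottage cheese + spinach with both tight: 10.91 servings and 0.2679 servings → $7.96.
cottage cheese + avocado with both targets exact would need a negative amount; discard.
spinach + avocado with both tight: 1.245 servings and 1.347 servings → $2.77.
Cheapest feasible corner: $2.77.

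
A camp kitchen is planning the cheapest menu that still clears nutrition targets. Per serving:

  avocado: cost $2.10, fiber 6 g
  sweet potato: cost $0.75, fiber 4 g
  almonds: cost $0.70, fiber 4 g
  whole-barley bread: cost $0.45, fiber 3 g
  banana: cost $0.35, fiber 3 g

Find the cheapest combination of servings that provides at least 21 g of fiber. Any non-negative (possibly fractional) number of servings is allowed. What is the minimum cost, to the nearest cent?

Cost per g of fiber: banana $0.1167, whole-barley bread $0.1500, almonds $0.1750, sweet potato $0.1875, avocado $0.3500.
With no serving limits, use only banana: 21 g / 3 g = 7 servings × $0.35 = $2.45.

$2.45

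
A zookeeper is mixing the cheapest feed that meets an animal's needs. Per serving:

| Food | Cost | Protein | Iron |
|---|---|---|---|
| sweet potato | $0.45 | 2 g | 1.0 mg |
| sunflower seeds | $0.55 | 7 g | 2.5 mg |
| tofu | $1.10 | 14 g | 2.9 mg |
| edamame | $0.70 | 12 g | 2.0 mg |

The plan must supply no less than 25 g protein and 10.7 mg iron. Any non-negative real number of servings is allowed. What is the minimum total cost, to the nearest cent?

$2.35

An LP optimum is at a vertex; with two nutrient constraints at most two foods are used. Check each candidate.
sweet potato only: max(25/2, 10.7/1.0) = 12.5 servings → $5.62.
sunflower seeds only: max(25/7, 10.7/2.5) = 4.28 servings → $2.35.
tofu only: max(25/14, 10.7/2.9) = 3.69 servings → $4.06.
edamame only: max(25/12, 10.7/2.0) = 5.35 servings → $3.75.
sweet potato + sunflower seeds with both tight: 6.2 servings and 1.8 servings → $3.78.
sweet potato + tofu with both tight: 9.427 servings and 0.439 servings → $4.72.
sweet potato + edamame with both tight: 9.8 servings and 0.45 servings → $4.72.
sunflower seeds + tofu with both targets exact would need a negative amount; discard.
sunflower seeds + edamame with both targets exact would need a negative amount; discard.
tofu + edamame: the both-tight solution has a negative serving — not a feasible corner.
The minimum over all feasible corners is $2.35.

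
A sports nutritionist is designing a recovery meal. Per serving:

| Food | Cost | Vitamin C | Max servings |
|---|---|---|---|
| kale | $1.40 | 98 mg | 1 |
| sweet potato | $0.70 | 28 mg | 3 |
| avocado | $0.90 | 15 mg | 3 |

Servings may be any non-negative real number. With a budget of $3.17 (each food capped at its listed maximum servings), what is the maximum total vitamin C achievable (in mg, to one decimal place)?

168.8 mg

Vitamin C per dollar: kale 70, sweet potato 40, avocado 16.67.
Take 1 serving of kale: spends $1.40, +98.0 mg vitamin C (running total 98.0 mg).
Take 2.529 servings of sweet potato: spends $1.77, +70.8 mg vitamin C (running total 168.8 mg).
Greedy by best ratio exhausts the cost allowance optimally: 168.8 mg.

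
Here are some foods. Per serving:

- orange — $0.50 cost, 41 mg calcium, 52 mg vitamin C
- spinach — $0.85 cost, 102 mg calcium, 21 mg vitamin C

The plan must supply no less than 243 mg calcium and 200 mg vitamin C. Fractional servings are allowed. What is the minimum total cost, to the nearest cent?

With two linear requirements the optimum uses one or two foods; enumerate the corners.
orange only: max(243/41, 200/52) = 5.927 servings → $2.96.
spinach only: max(243/102, 200/21) = 9.524 servings → $8.10.
orange + spinach with both tight: 3.443 servings and 0.9984 servings → $2.57.
Cheapest feasible corner: $2.57.

$2.57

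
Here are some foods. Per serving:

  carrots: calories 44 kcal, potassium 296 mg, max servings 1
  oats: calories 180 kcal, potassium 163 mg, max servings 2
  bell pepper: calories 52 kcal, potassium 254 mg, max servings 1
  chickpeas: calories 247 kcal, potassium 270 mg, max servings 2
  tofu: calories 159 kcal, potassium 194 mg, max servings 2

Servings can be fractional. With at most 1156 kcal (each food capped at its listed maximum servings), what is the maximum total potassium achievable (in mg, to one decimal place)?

Potassium per kcal: carrots 6.727, bell pepper 4.885, tofu 1.22, chickpeas 1.093, oats 0.9056.
Take 1 serving of carrots: uses 44 kcal, +296.0 mg potassium (running total 296.0 mg).
Take 1 serving of bell pepper: uses 52 kcal, +254.0 mg potassium (running total 550.0 mg).
Take 2 servings of tofu: uses 318 kcal, +388.0 mg potassium (running total 938.0 mg).
Take 2 servings of chickpeas: uses 494 kcal, +540.0 mg potassium (running total 1478.0 mg).
Take 1.378 servings of oats: uses 248 kcal, +224.6 mg potassium (running total 1702.6 mg).
Greedy by best ratio exhausts the calories allowance optimally: 1702.6 mg.

1702.6 mg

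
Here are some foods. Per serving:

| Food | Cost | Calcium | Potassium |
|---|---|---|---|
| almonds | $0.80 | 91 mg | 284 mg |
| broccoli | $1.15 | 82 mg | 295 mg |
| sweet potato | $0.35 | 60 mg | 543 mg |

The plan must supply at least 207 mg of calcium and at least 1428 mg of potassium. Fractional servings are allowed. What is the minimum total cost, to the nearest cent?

An LP optimum is at a vertex; with two nutrient constraints at most two foods are used. Check each candidate.
almonds only: max(207/91, 1428/284) = 5.028 servings → $4.02.
broccoli only: max(207/82, 1428/295) = 4.841 servings → $5.57.
sweet potato only: max(207/60, 1428/543) = 3.45 servings → $1.21.
almonds + broccoli: intersection lies outside the first quadrant.
almonds + sweet potato with both tight: 0.8254 servings and 2.198 servings → $1.43.
broccoli + sweet potato with both tight: 0.9961 servings and 2.089 servings → $1.88.
The minimum over all feasible corners is $1.21.

$1.21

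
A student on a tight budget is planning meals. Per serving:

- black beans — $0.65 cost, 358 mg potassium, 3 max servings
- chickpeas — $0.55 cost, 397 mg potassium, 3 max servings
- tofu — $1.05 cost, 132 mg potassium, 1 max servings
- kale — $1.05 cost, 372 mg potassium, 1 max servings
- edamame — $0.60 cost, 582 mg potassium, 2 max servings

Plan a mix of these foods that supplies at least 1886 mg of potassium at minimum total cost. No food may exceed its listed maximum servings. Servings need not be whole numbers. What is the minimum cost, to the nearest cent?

Cost per mg of potassium: edamame $0.0010, chickpeas $0.0014, black beans $0.0018, kale $0.0028, tofu $0.0080.
Take 2 servings of edamame: +1164.0 mg potassium for $1.20 (total $1.20, still need 722.0 mg).
Take 1.819 servings of chickpeas: +722.0 mg potassium for $1.00 (total $2.20, still need 0.0 mg).
Filling from the cheapest source first is optimal under one linear minimum: $2.20.

$2.20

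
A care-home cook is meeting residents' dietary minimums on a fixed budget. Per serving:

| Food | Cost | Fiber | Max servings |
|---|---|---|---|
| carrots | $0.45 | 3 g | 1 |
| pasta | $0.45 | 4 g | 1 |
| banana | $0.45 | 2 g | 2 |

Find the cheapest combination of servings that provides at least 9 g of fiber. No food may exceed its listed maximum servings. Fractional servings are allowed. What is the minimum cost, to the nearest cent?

$1.35

Cost per g of fiber: pasta $0.1125, carrots $0.1500, banana $0.2250.
Take 1 serving of pasta: +4.0 g fiber for $0.45 (total $0.45, still need 5.0 g).
Take 1 serving of carrots: +3.0 g fiber for $0.45 (total $0.90, still need 2.0 g).
Take 1 serving of banana: +2.0 g fiber for $0.45 (total $1.35, still need 0.0 g).
Greedy by cheapest-per-g is optimal for a single linear constraint, so the minimum cost is $1.35.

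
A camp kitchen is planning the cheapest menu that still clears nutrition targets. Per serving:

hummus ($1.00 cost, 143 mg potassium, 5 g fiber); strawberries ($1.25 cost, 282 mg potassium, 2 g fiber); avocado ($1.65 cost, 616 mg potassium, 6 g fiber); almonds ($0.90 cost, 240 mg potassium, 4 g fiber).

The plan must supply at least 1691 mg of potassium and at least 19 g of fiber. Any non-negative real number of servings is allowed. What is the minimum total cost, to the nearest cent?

At the optimum either one food covers both requirements or two foods hit both targets exactly; no other combination can be cheaper.
hummus only: max(1691/143, 19/5) = 11.83 servings → $11.83.
strawberries only: max(1691/282, 19/2) = 9.5 servings → $11.88.
avocado only: max(1691/616, 19/6) = 3.167 servings → $5.22.
almonds only: max(1691/240, 19/4) = 7.046 servings → $6.34.
hummus + strawberries with both tight: 1.758 servings and 5.105 servings → $8.14.
hummus + avocado with both tight: 0.7012 servings and 2.582 servings → $4.96.
hummus + almonds: intersection lies outside the first quadrant.
strawberries + avocado with both targets exact would need a negative amount; discard.
strawberries + almonds with both tight: 3.401 servings and 3.049 servings → $7.00.
avocado + almonds with both tight: 2.152 servings and 1.521 servings → $4.92.
Cheapest feasible corner: $4.92.

$4.92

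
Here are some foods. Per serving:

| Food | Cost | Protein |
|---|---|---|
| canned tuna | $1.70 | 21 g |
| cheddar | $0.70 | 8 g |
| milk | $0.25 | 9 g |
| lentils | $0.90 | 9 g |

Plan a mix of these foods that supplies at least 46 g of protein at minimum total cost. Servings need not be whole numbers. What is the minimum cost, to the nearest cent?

$1.28

Cost per g of protein: milk $0.0278, canned tuna $0.0810, cheddar $0.0875, lentils $0.1000.
With no serving limits, use only milk: 46 g / 9 g = 5.111 servings × $0.25 = $1.28.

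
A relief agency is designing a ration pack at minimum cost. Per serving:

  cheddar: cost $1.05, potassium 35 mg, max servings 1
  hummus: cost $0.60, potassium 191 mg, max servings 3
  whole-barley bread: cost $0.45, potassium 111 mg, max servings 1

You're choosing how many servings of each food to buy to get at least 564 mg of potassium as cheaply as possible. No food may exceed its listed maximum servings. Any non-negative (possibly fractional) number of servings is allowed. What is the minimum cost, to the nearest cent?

Cost per mg of potassium: hummus $0.0031, whole-barley bread $0.0041, cheddar $0.0300.
Take 2.953 servings of hummus: +564.0 mg potassium for $1.77 (total $1.77, still need 0.0 mg).
Greedy by cheapest-per-mg is optimal for a single linear constraint, so the minimum cost is $1.77.

$1.77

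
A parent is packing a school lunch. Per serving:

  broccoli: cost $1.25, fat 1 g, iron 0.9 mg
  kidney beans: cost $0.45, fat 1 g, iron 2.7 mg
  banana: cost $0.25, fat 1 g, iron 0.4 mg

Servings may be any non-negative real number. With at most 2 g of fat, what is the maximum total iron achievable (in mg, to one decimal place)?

Iron per g fat: kidney beans 2.7, broccoli 0.9, banana 0.4.
With no serving limits, spend the whole fat allowance on kidney beans: 2 g / 1 g × 2.7 mg = 5.4 mg.

5.4 mg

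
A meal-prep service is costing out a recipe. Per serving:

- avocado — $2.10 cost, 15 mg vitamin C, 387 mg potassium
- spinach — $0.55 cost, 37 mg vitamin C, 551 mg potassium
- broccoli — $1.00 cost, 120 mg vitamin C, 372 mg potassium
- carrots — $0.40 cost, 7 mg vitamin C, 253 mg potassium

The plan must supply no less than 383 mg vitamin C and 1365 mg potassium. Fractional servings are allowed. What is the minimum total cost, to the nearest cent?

With two linear requirements the optimum uses one or two foods; enumerate the corners.
avocado only: max(383/15, 1365/387) = 25.53 servings → $53.62.
spinach only: max(383/37, 1365/551) = 10.35 servings → $5.69.
broccoli only: max(383/120, 1365/372) = 3.669 servings → $3.67.
carrots only: max(383/7, 1365/253) = 54.71 servings → $21.89.
avocado + spinach with both targets exact would need a negative amount; discard.
avocado + broccoli with both tight: 0.5219 servings and 3.126 servings → $4.22.
avocado + carrots: the both-tight solution has a negative serving — not a feasible corner.
spinach + broccoli with both tight: 0.4073 servings and 3.066 servings → $3.29.
spinach + carrots: intersection lies outside the first quadrant.
broccoli + carrots with both tight: 3.147 servings and 0.7683 servings → $3.45.
The minimum over all feasible corners is $3.29.

$3.29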